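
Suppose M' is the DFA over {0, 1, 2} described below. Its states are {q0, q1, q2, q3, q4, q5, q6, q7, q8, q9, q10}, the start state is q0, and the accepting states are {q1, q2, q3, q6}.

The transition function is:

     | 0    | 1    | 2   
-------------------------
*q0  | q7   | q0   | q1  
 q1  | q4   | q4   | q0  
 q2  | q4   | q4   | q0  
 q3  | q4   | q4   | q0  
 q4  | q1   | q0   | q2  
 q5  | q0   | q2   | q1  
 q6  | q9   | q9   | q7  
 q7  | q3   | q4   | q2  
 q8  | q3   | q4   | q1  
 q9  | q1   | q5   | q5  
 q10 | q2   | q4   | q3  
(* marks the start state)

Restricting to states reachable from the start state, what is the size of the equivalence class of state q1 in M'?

States {q5,q6,q8,q9,q10} cannot be reached from the start state, so discard them.
Start with accepting vs non-accepting: {q1,q2,q3} | {q0,q4,q7}.
Refine {q0,q4,q7} on symbol 0: members go to different blocks, giving {q4,q7} and {q0}.
Split {q4,q7} by δ(·,1) → {q4} and {q7}.
No further refinement is possible. Final partition (4 blocks): {q1,q2,q3} | {q4} | {q0} | {q7}.
State q1 belongs to the block {q1,q2,q3}, which has 3 states.

3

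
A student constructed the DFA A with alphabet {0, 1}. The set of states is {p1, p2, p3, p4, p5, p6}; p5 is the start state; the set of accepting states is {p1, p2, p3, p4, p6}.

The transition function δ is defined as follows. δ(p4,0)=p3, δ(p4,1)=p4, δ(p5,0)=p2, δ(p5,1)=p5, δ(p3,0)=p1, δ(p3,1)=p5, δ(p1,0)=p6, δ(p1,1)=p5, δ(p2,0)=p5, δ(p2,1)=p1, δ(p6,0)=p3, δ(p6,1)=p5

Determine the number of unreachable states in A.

No path from p5 leads to p4; the other 5 states are all reachable.

1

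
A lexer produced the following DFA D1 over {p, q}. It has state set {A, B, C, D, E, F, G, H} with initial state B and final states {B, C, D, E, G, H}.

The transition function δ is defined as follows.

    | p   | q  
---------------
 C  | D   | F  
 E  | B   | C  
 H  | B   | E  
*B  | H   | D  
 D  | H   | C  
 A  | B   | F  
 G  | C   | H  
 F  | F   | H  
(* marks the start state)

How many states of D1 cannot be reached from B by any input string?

2

BFS from B reaches {B, C, D, E, F, H}; the 2 state(s) A, G are never visited.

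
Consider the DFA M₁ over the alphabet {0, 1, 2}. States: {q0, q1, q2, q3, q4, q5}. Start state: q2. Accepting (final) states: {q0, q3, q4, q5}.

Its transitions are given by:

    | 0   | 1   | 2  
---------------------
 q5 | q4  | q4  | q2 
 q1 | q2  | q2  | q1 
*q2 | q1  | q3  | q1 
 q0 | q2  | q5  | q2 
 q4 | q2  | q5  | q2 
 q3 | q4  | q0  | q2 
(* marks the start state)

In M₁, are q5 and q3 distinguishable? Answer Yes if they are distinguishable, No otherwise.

Every state is reachable, so we keep all 6.
Start with accepting vs non-accepting: {q0,q3,q4,q5} | {q1,q2}.
Split {q0,q3,q4,q5} by δ(·,0) → {q0,q4} and {q3,q5}.
Refine {q1,q2} on symbol 1: members go to different blocks, giving {q1} and {q2}.
The partition is now stable with 4 blocks: {q0,q4} | {q1} | {q3,q5} | {q2}.
q5 and q3 lie in the same block of the stable partition, so they are equivalent — no string distinguishes them.

No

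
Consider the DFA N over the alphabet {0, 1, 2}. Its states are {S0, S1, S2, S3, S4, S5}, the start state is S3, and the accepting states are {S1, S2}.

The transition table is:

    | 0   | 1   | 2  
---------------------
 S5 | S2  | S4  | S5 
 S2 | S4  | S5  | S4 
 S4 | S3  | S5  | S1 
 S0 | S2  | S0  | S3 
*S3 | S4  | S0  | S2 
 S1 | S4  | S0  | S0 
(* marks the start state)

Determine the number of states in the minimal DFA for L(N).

6

Every state is reachable, so we keep all 6.
Start with accepting vs non-accepting: {S1,S2} | {S0,S3,S4,S5}.
On input 0, block {S0,S3,S4,S5} splits into {S0,S5} and {S3,S4}.
Refine {S1,S2} on symbol 2: members go to different blocks, giving {S1} and {S2}.
On input 1, block {S0,S5} splits into {S0} and {S5}.
Split {S3,S4} by δ(·,1) → {S3} and {S4}.
No further refinement is possible. Final partition (6 blocks): {S1} | {S0} | {S3} | {S2} | {S5} | {S4}.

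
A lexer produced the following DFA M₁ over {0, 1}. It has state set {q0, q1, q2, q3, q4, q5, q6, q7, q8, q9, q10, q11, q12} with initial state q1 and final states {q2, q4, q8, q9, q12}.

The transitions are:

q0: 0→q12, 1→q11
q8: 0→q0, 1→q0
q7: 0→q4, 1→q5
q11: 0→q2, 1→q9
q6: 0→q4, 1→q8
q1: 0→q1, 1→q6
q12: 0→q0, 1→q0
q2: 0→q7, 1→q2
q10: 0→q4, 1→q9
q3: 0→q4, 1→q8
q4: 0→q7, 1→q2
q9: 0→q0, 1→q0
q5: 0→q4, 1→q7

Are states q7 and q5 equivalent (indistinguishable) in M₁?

First remove the unreachable states {q3,q10}; 11 states remain.
P0 = {q2,q4,q8,q9,q12} | {q0,q1,q5,q6,q7,q11}.
Refine {q2,q4,q8,q9,q12} on symbol 1: members go to different blocks, giving {q8,q9,q12} and {q2,q4}.
On input 0, block {q0,q1,q5,q6,q7,q11} splits into {q5,q6,q7,q11} and {q0} and {q1}.
On input 1, block {q5,q6,q7,q11} splits into {q5,q7} and {q6,q11}.
Stable partition: {q8,q9,q12} | {q5,q7} | {q2,q4} | {q0} | {q1} | {q6,q11} — 6 equivalence classes.
q7 and q5 lie in the same block of the stable partition, so they are equivalent — no string distinguishes them.

Yes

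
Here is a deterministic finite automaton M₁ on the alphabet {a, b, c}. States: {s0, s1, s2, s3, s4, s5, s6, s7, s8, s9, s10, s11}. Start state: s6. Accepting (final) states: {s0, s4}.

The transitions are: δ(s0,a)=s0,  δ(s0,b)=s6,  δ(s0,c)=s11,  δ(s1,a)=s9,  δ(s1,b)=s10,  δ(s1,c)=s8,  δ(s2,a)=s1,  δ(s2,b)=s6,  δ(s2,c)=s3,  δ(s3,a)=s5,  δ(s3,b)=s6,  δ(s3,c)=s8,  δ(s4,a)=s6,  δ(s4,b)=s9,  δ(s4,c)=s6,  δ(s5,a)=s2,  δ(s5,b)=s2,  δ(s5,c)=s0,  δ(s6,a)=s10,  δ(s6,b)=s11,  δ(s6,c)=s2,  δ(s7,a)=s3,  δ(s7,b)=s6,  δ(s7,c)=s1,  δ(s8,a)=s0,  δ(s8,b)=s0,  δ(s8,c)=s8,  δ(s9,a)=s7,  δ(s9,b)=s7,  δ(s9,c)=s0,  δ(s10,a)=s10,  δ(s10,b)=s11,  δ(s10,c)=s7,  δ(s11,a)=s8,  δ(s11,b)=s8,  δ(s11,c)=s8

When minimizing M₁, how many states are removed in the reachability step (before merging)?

1

No path from s6 leads to s4; the other 11 states are all reachable.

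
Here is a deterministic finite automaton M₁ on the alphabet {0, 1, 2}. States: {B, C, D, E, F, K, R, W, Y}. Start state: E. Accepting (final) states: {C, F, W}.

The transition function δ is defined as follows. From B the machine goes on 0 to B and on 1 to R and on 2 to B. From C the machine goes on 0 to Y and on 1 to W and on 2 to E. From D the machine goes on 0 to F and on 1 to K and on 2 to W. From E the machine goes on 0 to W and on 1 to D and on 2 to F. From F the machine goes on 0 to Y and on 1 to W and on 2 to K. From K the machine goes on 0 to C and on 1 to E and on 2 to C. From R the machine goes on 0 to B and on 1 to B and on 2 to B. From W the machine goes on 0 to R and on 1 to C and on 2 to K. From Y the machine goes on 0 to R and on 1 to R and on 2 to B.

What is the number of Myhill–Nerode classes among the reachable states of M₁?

3

Every state is reachable, so we keep all 9.
P0 = {C,F,W} | {B,D,E,K,R,Y}.
Refine {B,D,E,K,R,Y} on symbol 0: members go to different blocks, giving {D,E,K} and {B,R,Y}.
No further refinement is possible. Final partition (3 blocks): {C,F,W} | {D,E,K} | {B,R,Y}.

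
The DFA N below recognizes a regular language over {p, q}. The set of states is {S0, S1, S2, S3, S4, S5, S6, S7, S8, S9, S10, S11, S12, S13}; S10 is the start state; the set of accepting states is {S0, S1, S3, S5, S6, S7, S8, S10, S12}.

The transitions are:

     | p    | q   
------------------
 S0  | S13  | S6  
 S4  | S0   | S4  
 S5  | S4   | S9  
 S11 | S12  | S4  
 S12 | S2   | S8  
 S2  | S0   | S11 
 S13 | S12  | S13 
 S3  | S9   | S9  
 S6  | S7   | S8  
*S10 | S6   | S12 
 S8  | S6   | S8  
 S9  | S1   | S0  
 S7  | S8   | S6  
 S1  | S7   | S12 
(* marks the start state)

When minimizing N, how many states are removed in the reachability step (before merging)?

BFS from S10 reaches {S0, S2, S4, S6, S7, S8, S10, S11, S12, S13}; the 4 state(s) S1, S3, S5, S9 are never visited.

4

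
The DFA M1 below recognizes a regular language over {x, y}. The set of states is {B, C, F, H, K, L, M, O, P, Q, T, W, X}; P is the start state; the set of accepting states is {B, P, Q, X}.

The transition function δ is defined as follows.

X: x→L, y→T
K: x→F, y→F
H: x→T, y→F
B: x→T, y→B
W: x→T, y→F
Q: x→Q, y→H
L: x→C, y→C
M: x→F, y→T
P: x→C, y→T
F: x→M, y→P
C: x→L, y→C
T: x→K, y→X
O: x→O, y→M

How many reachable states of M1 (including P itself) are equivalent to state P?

2

Reachable states from the start: {C,F,K,L,M,P,T,X}. Unreachable: {B,H,O,Q,W} — drop them.
Start with accepting vs non-accepting: {P,X} | {C,F,K,L,M,T}.
Refine {C,F,K,L,M,T} on symbol y: members go to different blocks, giving {C,K,L,M} and {F,T}.
Split {C,K,L,M} by δ(·,x) → {K,M} and {C,L}.
The partition is now stable with 4 blocks: {P,X} | {K,M} | {F,T} | {C,L}.
State P belongs to the block {P,X}, which has 2 states.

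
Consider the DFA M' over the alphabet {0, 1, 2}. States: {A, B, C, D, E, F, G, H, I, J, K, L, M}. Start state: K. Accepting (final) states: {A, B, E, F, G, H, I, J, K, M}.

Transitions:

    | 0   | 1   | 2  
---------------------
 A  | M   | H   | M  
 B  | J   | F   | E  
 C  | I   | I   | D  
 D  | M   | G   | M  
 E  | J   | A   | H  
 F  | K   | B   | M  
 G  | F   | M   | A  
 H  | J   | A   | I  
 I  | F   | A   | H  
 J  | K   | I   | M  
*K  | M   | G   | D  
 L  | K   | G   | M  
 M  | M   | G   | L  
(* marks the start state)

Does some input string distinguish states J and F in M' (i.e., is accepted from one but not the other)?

No

First remove the unreachable states {C}; 12 states remain.
Start with accepting vs non-accepting: {A,B,E,F,G,H,I,J,K,M} | {D,L}.
On input 2, block {A,B,E,F,G,H,I,J,K,M} splits into {A,B,E,F,G,H,I,J} and {K,M}.
On input 0, block {A,B,E,F,G,H,I,J} splits into {B,E,G,H,I} and {A,F,J}.
Split {B,E,G,H,I} by δ(·,1) → {B,E,H,I} and {G}.
No further refinement is possible. Final partition (5 blocks): {B,E,H,I} | {D,L} | {K,M} | {A,F,J} | {G}.
J and F lie in the same block of the stable partition, so they are equivalent — no string distinguishes them.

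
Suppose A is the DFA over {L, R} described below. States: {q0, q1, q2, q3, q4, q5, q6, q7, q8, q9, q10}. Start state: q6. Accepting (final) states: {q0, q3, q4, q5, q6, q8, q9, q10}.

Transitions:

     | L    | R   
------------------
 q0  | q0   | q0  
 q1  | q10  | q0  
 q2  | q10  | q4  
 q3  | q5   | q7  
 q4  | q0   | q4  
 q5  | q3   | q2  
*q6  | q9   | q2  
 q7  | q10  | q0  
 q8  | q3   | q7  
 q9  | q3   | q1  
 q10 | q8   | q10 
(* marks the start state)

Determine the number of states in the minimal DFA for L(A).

All states are reachable from the start state.
Initial partition by acceptance: {q0,q3,q4,q5,q6,q8,q9,q10} | {q1,q2,q7}.
Split {q0,q3,q4,q5,q6,q8,q9,q10} by δ(·,R) → {q3,q5,q6,q8,q9} and {q0,q4,q10}.
Refine {q0,q4,q10} on symbol L: members go to different blocks, giving {q0,q4} and {q10}.
Stable partition: {q3,q5,q6,q8,q9} | {q1,q2,q7} | {q0,q4} | {q10} — 4 equivalence classes.

4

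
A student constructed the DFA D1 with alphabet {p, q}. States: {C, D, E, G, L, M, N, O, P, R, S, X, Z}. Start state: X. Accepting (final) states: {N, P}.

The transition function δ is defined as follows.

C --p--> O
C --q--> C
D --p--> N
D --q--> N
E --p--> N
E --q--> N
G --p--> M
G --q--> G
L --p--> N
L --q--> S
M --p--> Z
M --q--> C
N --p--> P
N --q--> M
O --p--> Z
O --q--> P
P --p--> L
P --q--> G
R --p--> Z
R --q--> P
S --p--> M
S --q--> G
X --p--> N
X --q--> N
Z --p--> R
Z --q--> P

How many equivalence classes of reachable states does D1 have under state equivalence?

7

First remove the unreachable states {D,E}; 11 states remain.
Initial partition by acceptance: {N,P} | {C,G,L,M,O,R,S,X,Z}.
On input p, block {N,P} splits into {P} and {N}.
Refine {C,G,L,M,O,R,S,X,Z} on symbol p: members go to different blocks, giving {C,G,M,O,R,S,Z} and {L,X}.
Refine {C,G,M,O,R,S,Z} on symbol q: members go to different blocks, giving {C,G,M,S} and {O,R,Z}.
Refine {C,G,M,S} on symbol p: members go to different blocks, giving {C,M} and {G,S}.
Split {L,X} by δ(·,q) → {X} and {L}.
The partition is now stable with 7 blocks: {P} | {C,M} | {N} | {X} | {O,R,Z} | {G,S} | {L}.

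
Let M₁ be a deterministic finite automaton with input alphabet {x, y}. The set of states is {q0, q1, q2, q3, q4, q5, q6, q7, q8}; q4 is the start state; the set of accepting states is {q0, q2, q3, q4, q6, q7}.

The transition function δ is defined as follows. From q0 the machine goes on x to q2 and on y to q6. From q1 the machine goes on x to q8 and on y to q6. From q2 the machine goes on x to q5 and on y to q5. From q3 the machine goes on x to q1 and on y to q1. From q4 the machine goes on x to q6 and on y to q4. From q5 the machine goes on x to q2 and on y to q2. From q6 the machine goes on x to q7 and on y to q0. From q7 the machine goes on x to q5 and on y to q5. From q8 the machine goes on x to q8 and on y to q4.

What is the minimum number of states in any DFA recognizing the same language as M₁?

4

States {q1,q3,q8} cannot be reached from the start state, so discard them.
Initial partition by acceptance: {q0,q2,q4,q6,q7} | {q5}.
Split {q0,q2,q4,q6,q7} by δ(·,x) → {q0,q4,q6} and {q2,q7}.
Split {q0,q4,q6} by δ(·,x) → {q0,q6} and {q4}.
No further refinement is possible. Final partition (4 blocks): {q0,q6} | {q5} | {q2,q7} | {q4}.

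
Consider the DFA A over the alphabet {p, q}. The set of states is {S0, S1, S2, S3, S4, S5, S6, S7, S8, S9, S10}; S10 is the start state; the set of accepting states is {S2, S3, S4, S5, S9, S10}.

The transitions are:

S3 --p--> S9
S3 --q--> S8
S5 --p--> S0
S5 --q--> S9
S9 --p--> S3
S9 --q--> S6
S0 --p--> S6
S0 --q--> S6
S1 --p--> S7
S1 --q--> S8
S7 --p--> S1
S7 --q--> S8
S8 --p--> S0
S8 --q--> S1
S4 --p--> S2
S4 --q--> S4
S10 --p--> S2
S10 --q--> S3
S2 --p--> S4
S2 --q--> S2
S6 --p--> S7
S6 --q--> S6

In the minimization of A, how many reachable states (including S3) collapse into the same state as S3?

States {S5} cannot be reached from the start state, so discard them.
P0 = {S2,S3,S4,S9,S10} | {S0,S1,S6,S7,S8}.
On input q, block {S2,S3,S4,S9,S10} splits into {S2,S4,S10} and {S3,S9}.
On input q, block {S2,S4,S10} splits into {S2,S4} and {S10}.
The partition is now stable with 4 blocks: {S2,S4} | {S0,S1,S6,S7,S8} | {S3,S9} | {S10}.
The equivalence class containing S3 is {S3,S9}, of size 2.

2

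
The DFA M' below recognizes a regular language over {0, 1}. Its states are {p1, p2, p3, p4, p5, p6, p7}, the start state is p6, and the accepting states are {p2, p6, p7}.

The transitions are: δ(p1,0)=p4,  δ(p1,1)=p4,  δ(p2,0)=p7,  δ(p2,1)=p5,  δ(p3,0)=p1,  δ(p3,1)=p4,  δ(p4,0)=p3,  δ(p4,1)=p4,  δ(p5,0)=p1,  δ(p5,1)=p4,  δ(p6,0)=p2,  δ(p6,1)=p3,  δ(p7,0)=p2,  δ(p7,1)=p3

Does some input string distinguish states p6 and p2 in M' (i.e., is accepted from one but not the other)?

No

Every state is reachable, so we keep all 7.
Start with accepting vs non-accepting: {p2,p6,p7} | {p1,p3,p4,p5}.
No further refinement is possible. Final partition (2 blocks): {p2,p6,p7} | {p1,p3,p4,p5}.
p6 and p2 lie in the same block of the stable partition, so they are equivalent — no string distinguishes them.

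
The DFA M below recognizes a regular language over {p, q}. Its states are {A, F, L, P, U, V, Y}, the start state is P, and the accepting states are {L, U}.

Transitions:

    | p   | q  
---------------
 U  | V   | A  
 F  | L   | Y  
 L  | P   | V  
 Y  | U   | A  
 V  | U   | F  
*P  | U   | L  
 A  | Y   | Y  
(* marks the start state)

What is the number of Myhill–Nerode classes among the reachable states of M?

7

All states are reachable from the start state.
Start with accepting vs non-accepting: {L,U} | {A,F,P,V,Y}.
Split {A,F,P,V,Y} by δ(·,p) → {F,P,V,Y} and {A}.
Refine {L,U} on symbol q: members go to different blocks, giving {U} and {L}.
Split {F,P,V,Y} by δ(·,p) → {P,V,Y} and {F}.
On input q, block {P,V,Y} splits into {Y} and {P} and {V}.
Stable partition: {U} | {Y} | {A} | {L} | {F} | {P} | {V} — 7 equivalence classes.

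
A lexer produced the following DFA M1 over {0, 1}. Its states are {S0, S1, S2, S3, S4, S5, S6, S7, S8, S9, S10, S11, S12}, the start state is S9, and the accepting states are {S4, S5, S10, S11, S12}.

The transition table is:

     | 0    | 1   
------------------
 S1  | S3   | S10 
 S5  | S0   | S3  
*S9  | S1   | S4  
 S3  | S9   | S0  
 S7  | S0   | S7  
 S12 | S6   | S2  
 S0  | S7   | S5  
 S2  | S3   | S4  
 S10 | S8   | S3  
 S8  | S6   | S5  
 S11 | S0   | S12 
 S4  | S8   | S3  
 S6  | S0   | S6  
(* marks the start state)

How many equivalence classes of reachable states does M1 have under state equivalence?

Reachable states from the start: {S0,S1,S3,S4,S5,S6,S7,S8,S9,S10}. Unreachable: {S2,S11,S12} — drop them.
Initial partition by acceptance: {S4,S5,S10} | {S0,S1,S3,S6,S7,S8,S9}.
Split {S0,S1,S3,S6,S7,S8,S9} by δ(·,1) → {S0,S1,S8,S9} and {S3,S6,S7}.
On input 0, block {S0,S1,S8,S9} splits into {S0,S1,S8} and {S9}.
On input 0, block {S3,S6,S7} splits into {S6,S7} and {S3}.
Refine {S0,S1,S8} on symbol 0: members go to different blocks, giving {S0,S8} and {S1}.
No further refinement is possible. Final partition (6 blocks): {S4,S5,S10} | {S0,S8} | {S6,S7} | {S9} | {S3} | {S1}.

6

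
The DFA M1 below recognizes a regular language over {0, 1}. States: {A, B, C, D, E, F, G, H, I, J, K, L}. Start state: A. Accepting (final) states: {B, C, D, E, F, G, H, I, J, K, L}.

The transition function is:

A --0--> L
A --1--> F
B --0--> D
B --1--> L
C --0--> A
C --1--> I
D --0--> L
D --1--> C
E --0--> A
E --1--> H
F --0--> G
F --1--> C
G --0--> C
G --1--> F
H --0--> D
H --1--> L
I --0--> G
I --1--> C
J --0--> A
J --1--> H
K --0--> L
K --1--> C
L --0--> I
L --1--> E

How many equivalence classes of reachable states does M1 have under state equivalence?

8

First remove the unreachable states {B,J,K}; 9 states remain.
Initial partition by acceptance: {C,D,E,F,G,H,I,L} | {A}.
Split {C,D,E,F,G,H,I,L} by δ(·,0) → {D,F,G,H,I,L} and {C,E}.
Refine {D,F,G,H,I,L} on symbol 0: members go to different blocks, giving {D,F,H,I,L} and {G}.
Refine {D,F,H,I,L} on symbol 0: members go to different blocks, giving {D,H,L} and {F,I}.
Refine {D,H,L} on symbol 0: members go to different blocks, giving {D,H} and {L}.
On input 0, block {D,H} splits into {D} and {H}.
Split {C,E} by δ(·,1) → {C} and {E}.
Stable partition: {D} | {A} | {C} | {G} | {F,I} | {L} | {H} | {E} — 8 equivalence classes.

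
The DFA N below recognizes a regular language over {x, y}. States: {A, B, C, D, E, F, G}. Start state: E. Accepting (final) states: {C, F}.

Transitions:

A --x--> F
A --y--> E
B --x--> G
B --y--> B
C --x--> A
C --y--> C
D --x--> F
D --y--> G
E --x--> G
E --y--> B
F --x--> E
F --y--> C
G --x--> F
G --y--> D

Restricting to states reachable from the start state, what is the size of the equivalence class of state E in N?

2

All states are reachable from the start state.
P0 = {C,F} | {A,B,D,E,G}.
Refine {A,B,D,E,G} on symbol x: members go to different blocks, giving {A,D,G} and {B,E}.
Split {C,F} by δ(·,x) → {C} and {F}.
On input y, block {A,D,G} splits into {D,G} and {A}.
The partition is now stable with 5 blocks: {C} | {D,G} | {B,E} | {F} | {A}.
The equivalence class containing E is {B,E}, of size 2.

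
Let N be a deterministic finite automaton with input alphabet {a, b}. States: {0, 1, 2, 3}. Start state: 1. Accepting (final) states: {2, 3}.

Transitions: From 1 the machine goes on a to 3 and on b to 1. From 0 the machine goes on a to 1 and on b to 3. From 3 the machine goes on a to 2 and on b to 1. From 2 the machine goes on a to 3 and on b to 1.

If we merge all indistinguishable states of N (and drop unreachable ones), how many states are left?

First remove the unreachable states {0}; 3 states remain.
Initial partition by acceptance: {2,3} | {1}.
No further refinement is possible. Final partition (2 blocks): {2,3} | {1}.

2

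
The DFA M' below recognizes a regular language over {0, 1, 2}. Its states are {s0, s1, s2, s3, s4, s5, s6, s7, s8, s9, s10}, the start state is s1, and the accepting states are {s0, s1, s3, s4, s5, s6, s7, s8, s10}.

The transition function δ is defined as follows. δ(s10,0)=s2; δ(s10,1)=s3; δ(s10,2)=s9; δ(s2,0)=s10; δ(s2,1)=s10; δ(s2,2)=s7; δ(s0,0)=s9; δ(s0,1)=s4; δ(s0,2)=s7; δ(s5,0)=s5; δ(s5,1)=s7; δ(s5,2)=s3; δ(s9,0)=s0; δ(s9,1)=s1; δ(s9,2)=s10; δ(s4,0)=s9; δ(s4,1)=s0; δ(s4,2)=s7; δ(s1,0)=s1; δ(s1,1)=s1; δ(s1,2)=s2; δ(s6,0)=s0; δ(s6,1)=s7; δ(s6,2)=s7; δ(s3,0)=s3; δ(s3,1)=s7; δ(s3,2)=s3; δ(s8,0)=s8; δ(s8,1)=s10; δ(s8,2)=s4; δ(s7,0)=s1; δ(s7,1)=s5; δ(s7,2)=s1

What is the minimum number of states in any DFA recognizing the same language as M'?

7

First remove the unreachable states {s6,s8}; 9 states remain.
Start with accepting vs non-accepting: {s0,s1,s3,s4,s5,s7,s10} | {s2,s9}.
On input 0, block {s0,s1,s3,s4,s5,s7,s10} splits into {s1,s3,s5,s7} and {s0,s4,s10}.
Split {s1,s3,s5,s7} by δ(·,2) → {s3,s5,s7} and {s1}.
Refine {s3,s5,s7} on symbol 0: members go to different blocks, giving {s3,s5} and {s7}.
On input 1, block {s2,s9} splits into {s2} and {s9}.
Split {s0,s4,s10} by δ(·,0) → {s0,s4} and {s10}.
The partition is now stable with 7 blocks: {s3,s5} | {s2} | {s0,s4} | {s1} | {s7} | {s9} | {s10}.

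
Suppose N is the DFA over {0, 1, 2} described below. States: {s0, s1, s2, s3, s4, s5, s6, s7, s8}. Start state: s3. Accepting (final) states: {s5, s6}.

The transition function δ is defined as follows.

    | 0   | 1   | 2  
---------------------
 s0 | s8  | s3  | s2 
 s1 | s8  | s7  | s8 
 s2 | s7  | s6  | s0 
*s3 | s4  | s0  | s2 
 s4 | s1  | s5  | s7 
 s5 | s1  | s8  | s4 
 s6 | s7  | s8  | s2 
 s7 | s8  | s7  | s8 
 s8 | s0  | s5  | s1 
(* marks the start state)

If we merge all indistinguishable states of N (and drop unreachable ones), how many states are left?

3

Every state is reachable, so we keep all 9.
Initial partition by acceptance: {s5,s6} | {s0,s1,s2,s3,s4,s7,s8}.
Split {s0,s1,s2,s3,s4,s7,s8} by δ(·,1) → {s0,s1,s3,s7} and {s2,s4,s8}.
Stable partition: {s5,s6} | {s0,s1,s3,s7} | {s2,s4,s8} — 3 equivalence classes.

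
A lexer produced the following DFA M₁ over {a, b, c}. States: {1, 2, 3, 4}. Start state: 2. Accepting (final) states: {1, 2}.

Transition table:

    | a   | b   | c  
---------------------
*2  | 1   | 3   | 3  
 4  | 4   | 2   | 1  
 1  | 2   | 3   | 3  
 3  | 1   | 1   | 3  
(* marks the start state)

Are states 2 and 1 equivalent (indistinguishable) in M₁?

States {4} cannot be reached from the start state, so discard them.
Start with accepting vs non-accepting: {1,2} | {3}.
The partition is now stable with 2 blocks: {1,2} | {3}.
2 and 1 lie in the same block of the stable partition, so they are equivalent — no string distinguishes them.

Yes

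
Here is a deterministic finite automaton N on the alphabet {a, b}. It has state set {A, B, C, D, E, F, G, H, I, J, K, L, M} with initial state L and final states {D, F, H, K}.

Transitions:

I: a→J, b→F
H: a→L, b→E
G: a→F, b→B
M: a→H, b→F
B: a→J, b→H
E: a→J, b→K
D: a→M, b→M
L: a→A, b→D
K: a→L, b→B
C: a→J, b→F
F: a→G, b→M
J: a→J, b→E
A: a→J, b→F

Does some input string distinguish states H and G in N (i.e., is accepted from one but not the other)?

Yes

States {C,I} cannot be reached from the start state, so discard them.
Initial partition by acceptance: {D,F,H,K} | {A,B,E,G,J,L,M}.
On input a, block {A,B,E,G,J,L,M} splits into {A,B,E,J,L} and {G,M}.
On input a, block {D,F,H,K} splits into {D,F} and {H,K}.
Refine {A,B,E,J,L} on symbol b: members go to different blocks, giving {A,L} and {B,E} and {J}.
On input a, block {A,L} splits into {A} and {L}.
Refine {G,M} on symbol a: members go to different blocks, giving {G} and {M}.
On input a, block {D,F} splits into {D} and {F}.
No further refinement is possible. Final partition (9 blocks): {D} | {A} | {G} | {H,K} | {B,E} | {J} | {L} | {M} | {F}.
H and G end up in different blocks, so they are distinguishable. For instance, the string 'ε' is accepted from only H.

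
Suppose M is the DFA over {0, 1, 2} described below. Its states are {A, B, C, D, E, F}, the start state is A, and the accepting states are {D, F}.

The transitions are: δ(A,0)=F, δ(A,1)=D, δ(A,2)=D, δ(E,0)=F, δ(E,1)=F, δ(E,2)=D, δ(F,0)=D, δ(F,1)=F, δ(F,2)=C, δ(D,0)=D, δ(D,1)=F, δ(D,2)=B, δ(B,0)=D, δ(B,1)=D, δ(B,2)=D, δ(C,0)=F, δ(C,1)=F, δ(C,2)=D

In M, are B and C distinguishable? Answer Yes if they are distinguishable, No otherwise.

Reachable states from the start: {A,B,C,D,F}. Unreachable: {E} — drop them.
Initial partition by acceptance: {D,F} | {A,B,C}.
No further refinement is possible. Final partition (2 blocks): {D,F} | {A,B,C}.
B and C lie in the same block of the stable partition, so they are equivalent — no string distinguishes them.

No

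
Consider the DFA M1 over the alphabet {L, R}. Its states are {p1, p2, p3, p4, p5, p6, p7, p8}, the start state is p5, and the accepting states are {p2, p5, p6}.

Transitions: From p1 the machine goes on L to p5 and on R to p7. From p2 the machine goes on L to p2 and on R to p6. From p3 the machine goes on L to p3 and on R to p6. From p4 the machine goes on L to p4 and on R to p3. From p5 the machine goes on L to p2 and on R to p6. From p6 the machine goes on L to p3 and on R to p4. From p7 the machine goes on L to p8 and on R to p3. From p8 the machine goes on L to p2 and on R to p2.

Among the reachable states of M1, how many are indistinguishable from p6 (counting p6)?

1

States {p1,p7,p8} cannot be reached from the start state, so discard them.
Start with accepting vs non-accepting: {p2,p5,p6} | {p3,p4}.
Split {p2,p5,p6} by δ(·,L) → {p2,p5} and {p6}.
Split {p3,p4} by δ(·,R) → {p3} and {p4}.
No further refinement is possible. Final partition (4 blocks): {p2,p5} | {p3} | {p6} | {p4}.
State p6 belongs to the block {p6}, which has 1 states.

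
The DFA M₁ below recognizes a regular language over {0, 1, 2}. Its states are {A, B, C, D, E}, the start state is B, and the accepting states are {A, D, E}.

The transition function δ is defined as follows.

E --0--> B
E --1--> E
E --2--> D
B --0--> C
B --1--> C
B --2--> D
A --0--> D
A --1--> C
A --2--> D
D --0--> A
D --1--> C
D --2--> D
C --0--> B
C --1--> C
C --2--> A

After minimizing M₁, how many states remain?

First remove the unreachable states {E}; 4 states remain.
P0 = {A,D} | {B,C}.
No further refinement is possible. Final partition (2 blocks): {A,D} | {B,C}.

2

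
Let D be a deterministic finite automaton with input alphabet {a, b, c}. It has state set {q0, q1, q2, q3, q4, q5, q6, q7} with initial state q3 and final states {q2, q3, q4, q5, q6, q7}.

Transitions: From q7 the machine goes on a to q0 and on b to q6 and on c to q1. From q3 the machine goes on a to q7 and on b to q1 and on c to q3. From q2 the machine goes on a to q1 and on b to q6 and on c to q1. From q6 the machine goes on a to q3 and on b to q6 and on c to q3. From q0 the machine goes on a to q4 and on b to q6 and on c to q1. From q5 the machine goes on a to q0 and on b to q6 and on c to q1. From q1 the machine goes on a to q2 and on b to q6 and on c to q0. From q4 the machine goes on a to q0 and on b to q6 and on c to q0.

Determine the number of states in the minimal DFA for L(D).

4

Reachable states from the start: {q0,q1,q2,q3,q4,q6,q7}. Unreachable: {q5} — drop them.
P0 = {q2,q3,q4,q6,q7} | {q0,q1}.
Refine {q2,q3,q4,q6,q7} on symbol a: members go to different blocks, giving {q2,q4,q7} and {q3,q6}.
Refine {q3,q6} on symbol a: members go to different blocks, giving {q3} and {q6}.
The partition is now stable with 4 blocks: {q2,q4,q7} | {q0,q1} | {q3} | {q6}.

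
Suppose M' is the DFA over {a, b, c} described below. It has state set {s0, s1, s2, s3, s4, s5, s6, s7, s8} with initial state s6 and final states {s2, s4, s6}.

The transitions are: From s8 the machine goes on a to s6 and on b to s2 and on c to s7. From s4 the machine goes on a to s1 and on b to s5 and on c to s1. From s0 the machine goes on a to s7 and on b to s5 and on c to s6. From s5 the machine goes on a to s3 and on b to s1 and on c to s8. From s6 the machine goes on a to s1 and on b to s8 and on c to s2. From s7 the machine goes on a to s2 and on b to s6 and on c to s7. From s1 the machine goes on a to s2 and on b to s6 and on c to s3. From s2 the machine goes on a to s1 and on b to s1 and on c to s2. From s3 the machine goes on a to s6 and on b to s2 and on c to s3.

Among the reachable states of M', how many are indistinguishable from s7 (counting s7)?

4

Reachable states from the start: {s1,s2,s3,s6,s7,s8}. Unreachable: {s0,s4,s5} — drop them.
Start with accepting vs non-accepting: {s2,s6} | {s1,s3,s7,s8}.
The partition is now stable with 2 blocks: {s2,s6} | {s1,s3,s7,s8}.
The equivalence class containing s7 is {s1,s3,s7,s8}, of size 4.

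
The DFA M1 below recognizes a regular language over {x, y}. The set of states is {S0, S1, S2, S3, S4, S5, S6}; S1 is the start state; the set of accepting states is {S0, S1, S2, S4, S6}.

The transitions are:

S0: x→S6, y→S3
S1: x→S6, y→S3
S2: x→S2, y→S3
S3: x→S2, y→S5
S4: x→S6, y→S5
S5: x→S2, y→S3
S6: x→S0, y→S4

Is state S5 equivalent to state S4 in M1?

Start with accepting vs non-accepting: {S0,S1,S2,S4,S6} | {S3,S5}.
On input y, block {S0,S1,S2,S4,S6} splits into {S0,S1,S2,S4} and {S6}.
Split {S0,S1,S2,S4} by δ(·,x) → {S0,S1,S4} and {S2}.
Stable partition: {S0,S1,S4} | {S3,S5} | {S6} | {S2} — 4 equivalence classes.
S5 and S4 end up in different blocks, so they are distinguishable. For instance, the string 'ε' is accepted from only S4.

No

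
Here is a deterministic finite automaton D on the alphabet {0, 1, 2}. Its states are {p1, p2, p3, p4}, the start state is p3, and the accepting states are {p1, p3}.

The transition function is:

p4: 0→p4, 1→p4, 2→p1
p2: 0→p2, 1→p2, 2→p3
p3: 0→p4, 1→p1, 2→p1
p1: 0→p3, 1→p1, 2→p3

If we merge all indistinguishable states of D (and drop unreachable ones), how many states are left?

States {p2} cannot be reached from the start state, so discard them.
P0 = {p1,p3} | {p4}.
Split {p1,p3} by δ(·,0) → {p1} and {p3}.
The partition is now stable with 3 blocks: {p1} | {p4} | {p3}.

3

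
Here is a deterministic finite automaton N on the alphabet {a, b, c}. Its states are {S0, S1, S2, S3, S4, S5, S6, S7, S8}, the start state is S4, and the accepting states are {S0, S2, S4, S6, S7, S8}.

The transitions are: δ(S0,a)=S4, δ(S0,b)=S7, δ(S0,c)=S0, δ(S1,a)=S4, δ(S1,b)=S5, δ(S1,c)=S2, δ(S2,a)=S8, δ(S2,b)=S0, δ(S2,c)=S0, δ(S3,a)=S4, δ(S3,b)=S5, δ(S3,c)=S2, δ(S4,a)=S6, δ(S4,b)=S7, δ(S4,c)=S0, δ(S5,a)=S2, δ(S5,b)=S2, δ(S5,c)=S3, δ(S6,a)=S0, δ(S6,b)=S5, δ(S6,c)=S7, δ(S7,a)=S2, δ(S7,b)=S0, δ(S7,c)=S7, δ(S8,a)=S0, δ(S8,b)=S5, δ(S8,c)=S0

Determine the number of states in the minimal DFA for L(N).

5

Reachable states from the start: {S0,S2,S3,S4,S5,S6,S7,S8}. Unreachable: {S1} — drop them.
Start with accepting vs non-accepting: {S0,S2,S4,S6,S7,S8} | {S3,S5}.
On input b, block {S0,S2,S4,S6,S7,S8} splits into {S0,S2,S4,S7} and {S6,S8}.
On input a, block {S0,S2,S4,S7} splits into {S0,S7} and {S2,S4}.
Refine {S3,S5} on symbol b: members go to different blocks, giving {S3} and {S5}.
No further refinement is possible. Final partition (5 blocks): {S0,S7} | {S3} | {S6,S8} | {S2,S4} | {S5}.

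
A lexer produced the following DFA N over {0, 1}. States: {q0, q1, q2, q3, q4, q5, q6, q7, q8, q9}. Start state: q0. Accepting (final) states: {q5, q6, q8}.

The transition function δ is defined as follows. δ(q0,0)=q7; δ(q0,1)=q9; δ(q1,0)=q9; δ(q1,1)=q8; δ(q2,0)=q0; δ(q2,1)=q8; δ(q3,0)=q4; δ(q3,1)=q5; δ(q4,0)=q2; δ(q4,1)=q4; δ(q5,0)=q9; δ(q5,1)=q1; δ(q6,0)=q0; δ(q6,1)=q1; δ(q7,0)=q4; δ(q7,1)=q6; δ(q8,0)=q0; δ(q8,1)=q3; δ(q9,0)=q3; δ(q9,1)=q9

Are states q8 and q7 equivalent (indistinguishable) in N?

Initial partition by acceptance: {q5,q6,q8} | {q0,q1,q2,q3,q4,q7,q9}.
Refine {q0,q1,q2,q3,q4,q7,q9} on symbol 1: members go to different blocks, giving {q1,q2,q3,q7} and {q0,q4,q9}.
Stable partition: {q5,q6,q8} | {q1,q2,q3,q7} | {q0,q4,q9} — 3 equivalence classes.
q8 and q7 end up in different blocks, so they are distinguishable. For instance, the string 'ε' is accepted from only q8.

No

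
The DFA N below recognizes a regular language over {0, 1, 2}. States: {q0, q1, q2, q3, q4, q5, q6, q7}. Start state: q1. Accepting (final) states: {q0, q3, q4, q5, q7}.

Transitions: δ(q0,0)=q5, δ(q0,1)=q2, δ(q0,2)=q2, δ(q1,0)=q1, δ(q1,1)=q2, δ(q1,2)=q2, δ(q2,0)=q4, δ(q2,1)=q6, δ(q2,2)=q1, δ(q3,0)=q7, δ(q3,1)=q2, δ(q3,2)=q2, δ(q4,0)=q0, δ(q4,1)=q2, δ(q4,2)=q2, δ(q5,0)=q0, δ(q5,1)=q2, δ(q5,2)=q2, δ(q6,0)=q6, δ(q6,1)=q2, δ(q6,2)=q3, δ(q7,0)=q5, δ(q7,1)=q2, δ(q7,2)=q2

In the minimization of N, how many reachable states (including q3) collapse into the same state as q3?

Every state is reachable, so we keep all 8.
Start with accepting vs non-accepting: {q0,q3,q4,q5,q7} | {q1,q2,q6}.
On input 0, block {q1,q2,q6} splits into {q1,q6} and {q2}.
Refine {q1,q6} on symbol 2: members go to different blocks, giving {q1} and {q6}.
No further refinement is possible. Final partition (4 blocks): {q0,q3,q4,q5,q7} | {q1} | {q2} | {q6}.
State q3 belongs to the block {q0,q3,q4,q5,q7}, which has 5 states.

5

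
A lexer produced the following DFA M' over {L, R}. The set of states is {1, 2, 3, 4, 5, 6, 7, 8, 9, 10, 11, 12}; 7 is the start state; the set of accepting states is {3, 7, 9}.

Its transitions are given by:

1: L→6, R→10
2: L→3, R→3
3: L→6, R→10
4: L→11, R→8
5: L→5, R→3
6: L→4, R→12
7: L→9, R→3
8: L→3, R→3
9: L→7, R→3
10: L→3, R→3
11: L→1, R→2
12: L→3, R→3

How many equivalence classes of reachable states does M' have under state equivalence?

Reachable states from the start: {1,2,3,4,6,7,8,9,10,11,12}. Unreachable: {5} — drop them.
Initial partition by acceptance: {3,7,9} | {1,2,4,6,8,10,11,12}.
On input L, block {3,7,9} splits into {7,9} and {3}.
Split {1,2,4,6,8,10,11,12} by δ(·,L) → {1,4,6,11} and {2,8,10,12}.
No further refinement is possible. Final partition (4 blocks): {7,9} | {1,4,6,11} | {3} | {2,8,10,12}.

4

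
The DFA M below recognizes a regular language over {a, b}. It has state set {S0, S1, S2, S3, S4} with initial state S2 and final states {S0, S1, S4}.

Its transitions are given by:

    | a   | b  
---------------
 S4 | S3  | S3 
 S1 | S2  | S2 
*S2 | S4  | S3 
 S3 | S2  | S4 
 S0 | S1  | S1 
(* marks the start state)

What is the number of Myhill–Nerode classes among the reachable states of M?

3

First remove the unreachable states {S0,S1}; 3 states remain.
Initial partition by acceptance: {S4} | {S2,S3}.
Refine {S2,S3} on symbol a: members go to different blocks, giving {S2} and {S3}.
Stable partition: {S4} | {S2} | {S3} — 3 equivalence classes.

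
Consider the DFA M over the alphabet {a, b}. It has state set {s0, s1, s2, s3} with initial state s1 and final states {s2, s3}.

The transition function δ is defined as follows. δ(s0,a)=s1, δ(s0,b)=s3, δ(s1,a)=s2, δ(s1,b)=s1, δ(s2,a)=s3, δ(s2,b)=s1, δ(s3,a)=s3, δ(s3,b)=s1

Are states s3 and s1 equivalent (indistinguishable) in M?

First remove the unreachable states {s0}; 3 states remain.
P0 = {s2,s3} | {s1}.
The partition is now stable with 2 blocks: {s2,s3} | {s1}.
s3 and s1 end up in different blocks, so they are distinguishable. For instance, the string 'ε' is accepted from only s3.

No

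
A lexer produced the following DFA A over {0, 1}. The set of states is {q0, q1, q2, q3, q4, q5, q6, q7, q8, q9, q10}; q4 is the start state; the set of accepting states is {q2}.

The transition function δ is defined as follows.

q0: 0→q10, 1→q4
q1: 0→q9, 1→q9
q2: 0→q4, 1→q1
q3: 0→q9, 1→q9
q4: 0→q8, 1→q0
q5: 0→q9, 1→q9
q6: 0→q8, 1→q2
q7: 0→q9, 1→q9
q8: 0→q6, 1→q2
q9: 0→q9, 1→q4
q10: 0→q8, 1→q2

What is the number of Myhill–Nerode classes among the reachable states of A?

States {q3,q5,q7} cannot be reached from the start state, so discard them.
Start with accepting vs non-accepting: {q2} | {q0,q1,q4,q6,q8,q9,q10}.
Split {q0,q1,q4,q6,q8,q9,q10} by δ(·,1) → {q0,q1,q4,q9} and {q6,q8,q10}.
Refine {q0,q1,q4,q9} on symbol 0: members go to different blocks, giving {q0,q4} and {q1,q9}.
Refine {q1,q9} on symbol 1: members go to different blocks, giving {q1} and {q9}.
Stable partition: {q2} | {q0,q4} | {q6,q8,q10} | {q1} | {q9} — 5 equivalence classes.

5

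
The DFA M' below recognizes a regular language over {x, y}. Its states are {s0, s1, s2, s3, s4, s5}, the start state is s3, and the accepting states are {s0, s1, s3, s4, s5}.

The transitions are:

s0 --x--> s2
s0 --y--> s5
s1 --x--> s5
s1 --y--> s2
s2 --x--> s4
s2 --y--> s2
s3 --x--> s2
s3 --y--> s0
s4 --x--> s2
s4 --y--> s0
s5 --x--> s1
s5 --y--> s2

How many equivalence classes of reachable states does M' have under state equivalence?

4

Start with accepting vs non-accepting: {s0,s1,s3,s4,s5} | {s2}.
Split {s0,s1,s3,s4,s5} by δ(·,x) → {s0,s3,s4} and {s1,s5}.
Split {s0,s3,s4} by δ(·,y) → {s3,s4} and {s0}.
The partition is now stable with 4 blocks: {s3,s4} | {s2} | {s1,s5} | {s0}.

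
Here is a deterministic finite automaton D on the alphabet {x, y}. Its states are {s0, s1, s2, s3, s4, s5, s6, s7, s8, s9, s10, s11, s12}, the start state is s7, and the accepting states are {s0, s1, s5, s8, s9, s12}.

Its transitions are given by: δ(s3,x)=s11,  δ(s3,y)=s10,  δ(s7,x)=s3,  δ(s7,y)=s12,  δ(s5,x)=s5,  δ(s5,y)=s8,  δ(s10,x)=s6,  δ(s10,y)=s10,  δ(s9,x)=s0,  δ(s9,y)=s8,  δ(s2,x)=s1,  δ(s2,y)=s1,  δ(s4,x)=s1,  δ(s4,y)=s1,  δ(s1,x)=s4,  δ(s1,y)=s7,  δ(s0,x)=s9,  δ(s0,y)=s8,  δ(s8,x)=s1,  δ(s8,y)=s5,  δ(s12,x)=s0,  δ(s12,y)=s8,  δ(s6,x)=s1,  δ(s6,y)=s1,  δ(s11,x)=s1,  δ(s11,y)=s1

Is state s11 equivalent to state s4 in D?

Reachable states from the start: {s0,s1,s3,s4,s5,s6,s7,s8,s9,s10,s11,s12}. Unreachable: {s2} — drop them.
Start with accepting vs non-accepting: {s0,s1,s5,s8,s9,s12} | {s3,s4,s6,s7,s10,s11}.
Split {s0,s1,s5,s8,s9,s12} by δ(·,x) → {s0,s5,s8,s9,s12} and {s1}.
Refine {s0,s5,s8,s9,s12} on symbol x: members go to different blocks, giving {s0,s5,s9,s12} and {s8}.
Split {s3,s4,s6,s7,s10,s11} by δ(·,x) → {s3,s7,s10} and {s4,s6,s11}.
Refine {s3,s7,s10} on symbol x: members go to different blocks, giving {s3,s10} and {s7}.
Stable partition: {s0,s5,s9,s12} | {s3,s10} | {s1} | {s8} | {s4,s6,s11} | {s7} — 6 equivalence classes.
s11 and s4 lie in the same block of the stable partition, so they are equivalent — no string distinguishes them.

Yes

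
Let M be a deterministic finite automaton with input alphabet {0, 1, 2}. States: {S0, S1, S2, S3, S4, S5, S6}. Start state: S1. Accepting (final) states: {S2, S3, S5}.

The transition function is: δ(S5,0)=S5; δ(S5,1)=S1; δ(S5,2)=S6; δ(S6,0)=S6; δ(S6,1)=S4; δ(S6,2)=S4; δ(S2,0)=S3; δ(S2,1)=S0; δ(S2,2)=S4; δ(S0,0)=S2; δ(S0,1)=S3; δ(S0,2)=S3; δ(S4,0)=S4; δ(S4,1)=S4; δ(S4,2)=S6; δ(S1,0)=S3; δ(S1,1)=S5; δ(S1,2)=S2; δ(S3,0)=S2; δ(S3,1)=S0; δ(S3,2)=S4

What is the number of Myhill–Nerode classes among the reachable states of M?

Every state is reachable, so we keep all 7.
P0 = {S2,S3,S5} | {S0,S1,S4,S6}.
Split {S0,S1,S4,S6} by δ(·,0) → {S0,S1} and {S4,S6}.
Stable partition: {S2,S3,S5} | {S0,S1} | {S4,S6} — 3 equivalence classes.

3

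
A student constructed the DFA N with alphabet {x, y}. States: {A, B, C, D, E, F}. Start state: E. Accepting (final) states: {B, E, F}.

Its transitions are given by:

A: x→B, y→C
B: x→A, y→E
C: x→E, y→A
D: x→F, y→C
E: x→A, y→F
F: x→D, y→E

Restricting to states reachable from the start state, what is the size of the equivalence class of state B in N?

Every state is reachable, so we keep all 6.
Initial partition by acceptance: {B,E,F} | {A,C,D}.
Stable partition: {B,E,F} | {A,C,D} — 2 equivalence classes.
The equivalence class containing B is {B,E,F}, of size 3.

3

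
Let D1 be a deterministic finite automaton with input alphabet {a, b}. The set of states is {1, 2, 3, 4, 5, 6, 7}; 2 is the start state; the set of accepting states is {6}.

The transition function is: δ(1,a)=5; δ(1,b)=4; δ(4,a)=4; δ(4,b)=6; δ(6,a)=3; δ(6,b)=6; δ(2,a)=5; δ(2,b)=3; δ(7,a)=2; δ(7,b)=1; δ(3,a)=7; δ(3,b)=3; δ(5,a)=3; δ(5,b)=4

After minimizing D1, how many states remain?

7

All states are reachable from the start state.
Start with accepting vs non-accepting: {6} | {1,2,3,4,5,7}.
Split {1,2,3,4,5,7} by δ(·,b) → {1,2,3,5,7} and {4}.
Split {1,2,3,5,7} by δ(·,b) → {2,3,7} and {1,5}.
On input a, block {2,3,7} splits into {3,7} and {2}.
Refine {3,7} on symbol a: members go to different blocks, giving {3} and {7}.
Split {1,5} by δ(·,a) → {1} and {5}.
The partition is now stable with 7 blocks: {6} | {3} | {4} | {1} | {2} | {7} | {5}.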